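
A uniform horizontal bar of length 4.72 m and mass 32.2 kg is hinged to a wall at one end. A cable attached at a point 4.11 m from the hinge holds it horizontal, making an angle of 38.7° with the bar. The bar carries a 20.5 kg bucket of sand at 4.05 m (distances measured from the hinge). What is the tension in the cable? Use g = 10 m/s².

T ≈ 619 N

Sum moments about the hinge (the unknown hinge reaction has zero arm there).
Beam weight: 32.2 × 10 = 322 N down at 2.36 m → arm 2.36 m, τ = 322 × 2.36 = 759.9 N·m clockwise.
Bucket of sand: 20.5 × 10 = 205 N down at 4.05 m → arm 4.05 m, τ = 205 × 4.05 = 830.2 N·m clockwise.
Total clockwise load moment = 1590 N·m.
The cable tension T acts at 4.11 m; only its component perpendicular to the bar, T sinθ, produces torque. sin 38.7° = 0.6252.
Setting net torque to zero: T × 4.11 × 0.6252 = 1590 → T = 1590 / 2.57 = 619 N.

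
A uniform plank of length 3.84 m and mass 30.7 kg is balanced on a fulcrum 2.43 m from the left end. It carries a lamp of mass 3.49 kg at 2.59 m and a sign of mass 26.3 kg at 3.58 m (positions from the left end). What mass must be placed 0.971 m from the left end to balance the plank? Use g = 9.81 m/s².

m ≈ 10.4 kg

Taking torques about the fulcrum (at 2.43 m from the left end):
Beam weight: 30.7 × 9.81 = 301.2 N down at 1.92 m → arm 0.51 m, τ = 301.2 × 0.51 = 153.6 N·m counterclockwise.
Lamp: 3.49 × 9.81 = 34.24 N down at 2.59 m → arm 0.16 m, τ = 34.24 × 0.16 = 5.478 N·m clockwise.
Sign: 26.3 × 9.81 = 258 N down at 3.58 m → arm 1.15 m, τ = 258 × 1.15 = 296.7 N·m clockwise.
Net moment of known loads = 148.6 N·m clockwise.
An unknown mass m at 0.971 m has arm 1.459 m; its moment is m·g·1.459 counterclockwise.
Balancing moments: m × 9.81 × 1.459 = 148.6, giving m = 148.6 / (9.81 × 1.459) = 10.4 kg.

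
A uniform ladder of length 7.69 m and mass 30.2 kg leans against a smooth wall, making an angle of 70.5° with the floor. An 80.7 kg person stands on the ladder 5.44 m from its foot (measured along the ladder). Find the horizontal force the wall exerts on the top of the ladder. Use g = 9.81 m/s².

Sum moments about the foot of the ladder (the floor normal and friction both act there and drop out).
Ladder weight 30.2×9.81 = 296.3 N acts at 3.845 m along the ladder; its horizontal arm is 3.845·cos70.5° = 1.283 m → τ = 380.2 N·m clockwise.
Person: 80.7×9.81 = 791.7 N at 5.44 m → arm 1.816 m → τ = 1438 N·m clockwise.
Wall normal N acts horizontally at the top; its moment arm is the height L sinθ = 7.69·sin70.5° = 7.249 m, counterclockwise.
Balancing moments: N × 7.249 = 1818, giving N = 251 N.

N_wall ≈ 251 N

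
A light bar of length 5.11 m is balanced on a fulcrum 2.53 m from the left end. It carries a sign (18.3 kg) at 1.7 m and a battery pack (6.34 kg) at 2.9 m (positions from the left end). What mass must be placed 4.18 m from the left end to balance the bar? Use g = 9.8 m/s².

m ≈ 7.78 kg

Taking torques about the fulcrum (at 2.53 m from the left end):
Sign: 18.3 × 9.8 = 179.3 N down at 1.7 m → arm 0.83 m, τ = 179.3 × 0.83 = 148.8 N·m counterclockwise.
Battery pack: 6.34 × 9.8 = 62.13 N down at 2.9 m → arm 0.37 m, τ = 62.13 × 0.37 = 22.99 N·m clockwise.
Net moment of known loads = 125.8 N·m counterclockwise.
An unknown mass m at 4.18 m has arm 1.65 m; its moment is m·g·1.65 clockwise.
For rotational equilibrium, m × 9.8 × 1.65 = 125.8, so m = 125.8 / (9.8 × 1.65) = 7.78 kg.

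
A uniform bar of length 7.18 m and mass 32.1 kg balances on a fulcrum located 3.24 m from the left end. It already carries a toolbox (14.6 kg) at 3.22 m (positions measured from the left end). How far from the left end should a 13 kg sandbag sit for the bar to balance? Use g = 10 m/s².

x ≈ 2.4 m from the left end

About the fulcrum (at 3.24 m from the left end):
Beam weight: 32.1 × 10 = 321 N down at 3.59 m → arm 0.35 m, τ = 321 × 0.35 = 112.3 N·m clockwise.
Toolbox: 14.6 × 10 = 146 N down at 3.22 m → arm 0.02 m, τ = 146 × 0.02 = 2.92 N·m counterclockwise.
Net moment of existing loads = 109.4 N·m clockwise.
The sandbag weighs 13 × 10 = 130 N and must supply an equal counterclockwise moment, so its lever arm about the fulcrum is 109.4 / 130 = 0.842 m.
That puts it at 3.24 − 0.842 = 2.4 m from the left end.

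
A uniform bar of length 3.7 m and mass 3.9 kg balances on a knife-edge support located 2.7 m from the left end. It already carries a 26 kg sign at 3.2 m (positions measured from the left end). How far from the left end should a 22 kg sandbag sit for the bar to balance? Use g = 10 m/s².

x ≈ 2.26 m from the left end

Sum moments about the knife-edge support (at 2.7 m from the left end) (the support reaction has zero arm there).
Beam weight: 3.9 × 10 = 39 N down at 1.85 m → arm 0.85 m, τ = 39 × 0.85 = 33.15 N·m counterclockwise.
Sign: 26 × 10 = 260 N down at 3.2 m → arm 0.5 m, τ = 260 × 0.5 = 130 N·m clockwise.
Net moment of existing loads = 96.85 N·m clockwise.
The sandbag weighs 22 × 10 = 220 N and must supply an equal counterclockwise moment, so its lever arm about the knife-edge support is 96.85 / 220 = 0.44 m.
That puts it at 2.7 − 0.44 = 2.26 m from the left end.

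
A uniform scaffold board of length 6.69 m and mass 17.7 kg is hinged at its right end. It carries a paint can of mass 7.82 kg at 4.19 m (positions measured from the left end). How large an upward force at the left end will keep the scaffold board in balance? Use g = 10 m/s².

F ≈ 118 N

Take moments about the right end.
Beam weight: 17.7 × 10 = 177 N down at 3.345 m → arm 3.345 m, τ = 177 × 3.345 = 592.1 N·m counterclockwise.
Paint can: 7.82 × 10 = 78.2 N down at 4.19 m → arm 2.5 m, τ = 78.2 × 2.5 = 195.5 N·m counterclockwise.
Net moment of the loads = 787.6 N·m counterclockwise.
The upward force F acts at the left end, arm 6.69 m, giving F × 6.69 clockwise.
Balancing moments: F × 6.69 = 787.6, giving F = 787.6 / 6.69 = 118 N.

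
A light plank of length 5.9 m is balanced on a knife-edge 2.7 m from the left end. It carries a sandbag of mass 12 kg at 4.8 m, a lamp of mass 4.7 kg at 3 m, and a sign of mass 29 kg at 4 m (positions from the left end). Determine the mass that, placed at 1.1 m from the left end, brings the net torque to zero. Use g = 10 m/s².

Taking torques about the knife-edge (at 2.7 m from the left end):
Sandbag: 12 × 10 = 120 N down at 4.8 m → arm 2.1 m, τ = 120 × 2.1 = 252 N·m clockwise.
Lamp: 4.7 × 10 = 47 N down at 3 m → arm 0.3 m, τ = 47 × 0.3 = 14.1 N·m clockwise.
Sign: 29 × 10 = 290 N down at 4 m → arm 1.3 m, τ = 290 × 1.3 = 377 N·m clockwise.
Net moment of known loads = 643.1 N·m clockwise.
An unknown mass m at 1.1 m has arm 1.6 m; its moment is m·g·1.6 counterclockwise.
Balancing moments: m × 10 × 1.6 = 643.1, giving m = 643.1 / (10 × 1.6) = 40.2 kg.

m ≈ 40.2 kg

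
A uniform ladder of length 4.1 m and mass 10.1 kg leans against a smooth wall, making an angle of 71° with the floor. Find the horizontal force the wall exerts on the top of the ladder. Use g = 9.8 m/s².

N_wall ≈ 17 N

Taking torques about the foot of the ladder:
Ladder weight 10.1×9.8 = 98.98 N acts at 2.05 m along the ladder; its horizontal arm is 2.05·cos71° = 0.6674 m → τ = 66.06 N·m clockwise.
Wall normal N acts horizontally at the top; its moment arm is the height L sinθ = 4.1·sin71° = 3.877 m, counterclockwise.
For rotational equilibrium, N × 3.877 = 66.06, so N = 17 N.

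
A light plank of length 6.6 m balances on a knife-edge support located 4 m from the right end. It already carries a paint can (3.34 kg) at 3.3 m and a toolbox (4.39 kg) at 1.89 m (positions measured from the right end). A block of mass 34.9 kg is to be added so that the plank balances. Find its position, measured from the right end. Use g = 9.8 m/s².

Choose the knife-edge support (at 4 m from the right end) as the axis so the support reaction has zero arm there.
Paint can: 3.34 × 9.8 = 32.73 N down at 3.3 m → arm 0.7 m, τ = 32.73 × 0.7 = 22.91 N·m clockwise.
Toolbox: 4.39 × 9.8 = 43.02 N down at 1.89 m → arm 2.11 m, τ = 43.02 × 2.11 = 90.77 N·m clockwise.
Net moment of existing loads = 113.7 N·m clockwise.
The block weighs 34.9 × 9.8 = 342 N and must supply an equal counterclockwise moment, so its lever arm about the knife-edge support is 113.7 / 342 = 0.332 m.
That puts it at 4 + 0.332 = 4.33 m from the right end.

x ≈ 4.33 m from the right end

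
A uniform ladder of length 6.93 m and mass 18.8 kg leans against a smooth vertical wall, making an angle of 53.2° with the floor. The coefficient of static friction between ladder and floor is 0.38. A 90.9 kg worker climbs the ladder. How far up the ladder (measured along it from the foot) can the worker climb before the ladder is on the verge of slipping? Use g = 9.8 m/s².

Taking torques about the foot of the ladder:
Ladder weight 18.8×9.8 = 184.2 N acts at 3.465 m along the ladder; its horizontal arm is 3.465·cos53.2° = 2.076 m → τ = 382.4 N·m clockwise.
Worker weight 90.9×9.8 = 890.8 N at distance d → arm d·cos53.2° → τ = 890.8·d·0.599 clockwise.
Wall normal N at the top has arm L sinθ = 5.549 m counterclockwise, so Στ = 0 gives N·5.549 = 382.4 + 533.6·d.
ΣFy = 0 ⇒ N_floor = 1075 N, so the maximum friction is μ_s·N_floor = 0.38×1075 = 408.5 N. ΣFx = 0 ⇒ N_wall = f, so at the slipping point N = 408.5 N.
Substituting: 408.5×5.549 = 382.4 + 533.6·d ⇒ d = (2267 − 382.4) / 533.6 = 3.53 m.

d ≈ 3.53 m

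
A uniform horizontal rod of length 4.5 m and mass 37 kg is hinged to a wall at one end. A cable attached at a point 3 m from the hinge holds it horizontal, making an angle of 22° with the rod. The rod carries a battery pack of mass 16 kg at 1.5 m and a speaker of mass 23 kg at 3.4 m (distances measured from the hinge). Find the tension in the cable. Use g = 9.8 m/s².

Taking torques about the hinge:
Beam weight: 37 × 9.8 = 362.6 N down at 2.25 m → arm 2.25 m, τ = 362.6 × 2.25 = 815.9 N·m clockwise.
Battery pack: 16 × 9.8 = 156.8 N down at 1.5 m → arm 1.5 m, τ = 156.8 × 1.5 = 235.2 N·m clockwise.
Speaker: 23 × 9.8 = 225.4 N down at 3.4 m → arm 3.4 m, τ = 225.4 × 3.4 = 766.4 N·m clockwise.
Total clockwise load moment = 1818 N·m.
The cable tension T acts at 3 m; only its component perpendicular to the rod, T sinθ, produces torque. sin 22° = 0.3746.
Balancing moments: T × 3 × 0.3746 = 1818, giving T = 1818 / 1.124 = 1620 N.

T ≈ 1620 N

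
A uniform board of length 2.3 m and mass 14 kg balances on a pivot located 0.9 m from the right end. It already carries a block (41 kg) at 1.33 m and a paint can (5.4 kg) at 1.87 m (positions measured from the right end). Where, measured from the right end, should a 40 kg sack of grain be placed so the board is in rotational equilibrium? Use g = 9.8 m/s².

Take moments about the pivot (at 0.9 m from the right end).
Beam weight: 14 × 9.8 = 137.2 N down at 1.15 m → arm 0.25 m, τ = 137.2 × 0.25 = 34.3 N·m counterclockwise.
Block: 41 × 9.8 = 401.8 N down at 1.33 m → arm 0.43 m, τ = 401.8 × 0.43 = 172.8 N·m counterclockwise.
Paint can: 5.4 × 9.8 = 52.92 N down at 1.87 m → arm 0.97 m, τ = 52.92 × 0.97 = 51.33 N·m counterclockwise.
Net moment of existing loads = 258.4 N·m counterclockwise.
The sack of grain weighs 40 × 9.8 = 392 N and must supply an equal clockwise moment, so its lever arm about the pivot is 258.4 / 392 = 0.659 m.
That puts it at 0.9 − 0.659 = 0.241 m from the right end.

x ≈ 0.241 m from the right end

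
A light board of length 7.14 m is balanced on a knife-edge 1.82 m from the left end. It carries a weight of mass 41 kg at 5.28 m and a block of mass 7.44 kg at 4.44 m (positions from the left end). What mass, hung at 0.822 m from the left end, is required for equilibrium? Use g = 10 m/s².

Taking torques about the knife-edge (at 1.82 m from the left end):
Weight: 41 × 10 = 410 N down at 5.28 m → arm 3.46 m, τ = 410 × 3.46 = 1419 N·m clockwise.
Block: 7.44 × 10 = 74.4 N down at 4.44 m → arm 2.62 m, τ = 74.4 × 2.62 = 194.9 N·m clockwise.
Net moment of known loads = 1614 N·m clockwise.
An unknown mass m at 0.822 m has arm 0.998 m; its moment is m·g·0.998 counterclockwise.
Setting net torque to zero: m × 10 × 0.998 = 1614 → m = 1614 / (10 × 0.998) = 162 kg.

m ≈ 162 kg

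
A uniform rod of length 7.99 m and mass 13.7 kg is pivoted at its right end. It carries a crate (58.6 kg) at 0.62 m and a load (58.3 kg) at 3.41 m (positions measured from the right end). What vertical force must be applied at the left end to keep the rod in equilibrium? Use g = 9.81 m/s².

F ≈ 356 N

Sum moments about the right end (the unknown pivot reaction has zero arm there).
Beam weight: 13.7 × 9.81 = 134.4 N down at 3.995 m → arm 3.995 m, τ = 134.4 × 3.995 = 536.9 N·m counterclockwise.
Crate: 58.6 × 9.81 = 574.9 N down at 0.62 m → arm 0.62 m, τ = 574.9 × 0.62 = 356.4 N·m counterclockwise.
Load: 58.3 × 9.81 = 571.9 N down at 3.41 m → arm 3.41 m, τ = 571.9 × 3.41 = 1950 N·m counterclockwise.
Net moment of the loads = 2843 N·m counterclockwise.
The upward force F acts at the left end, arm 7.99 m, giving F × 7.99 clockwise.
Balancing moments: F × 7.99 = 2843, giving F = 2843 / 7.99 = 356 N.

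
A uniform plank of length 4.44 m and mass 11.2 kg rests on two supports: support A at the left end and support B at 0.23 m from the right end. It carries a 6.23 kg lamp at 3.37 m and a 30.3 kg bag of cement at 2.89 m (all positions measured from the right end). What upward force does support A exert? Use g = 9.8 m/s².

Sum moments about support B (its reaction then has zero moment arm).
Beam weight: 11.2 × 9.8 = 109.8 N down at 2.22 m → arm 1.99 m, τ = 109.8 × 1.99 = 218.5 N·m counterclockwise.
Lamp: 6.23 × 9.8 = 61.05 N down at 3.37 m → arm 3.14 m, τ = 61.05 × 3.14 = 191.7 N·m counterclockwise.
Bag of cement: 30.3 × 9.8 = 296.9 N down at 2.89 m → arm 2.66 m, τ = 296.9 × 2.66 = 789.8 N·m counterclockwise.
Net load moment about support B = 1200 N·m counterclockwise.
Reaction R at support A is upward at 4.44 m, arm 4.21 m → moment R × 4.21 clockwise.
Balancing moments: R × 4.21 = 1200, giving R = 285 N.

R_A ≈ 285 N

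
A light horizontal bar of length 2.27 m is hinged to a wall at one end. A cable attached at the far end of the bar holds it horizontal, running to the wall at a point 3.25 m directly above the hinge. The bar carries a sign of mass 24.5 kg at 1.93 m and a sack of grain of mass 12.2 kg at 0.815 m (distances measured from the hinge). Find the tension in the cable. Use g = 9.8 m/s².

T ≈ 301 N

Take moments about the hinge.
Sign: 24.5 × 9.8 = 240.1 N down at 1.93 m → arm 1.93 m, τ = 240.1 × 1.93 = 463.4 N·m clockwise.
Sack of grain: 12.2 × 9.8 = 119.6 N down at 0.815 m → arm 0.815 m, τ = 119.6 × 0.815 = 97.47 N·m clockwise.
Total clockwise load moment = 560.9 N·m.
The cable tension T acts at 2.27 m; only its component perpendicular to the bar, T sinθ, produces torque. sinθ = h/√(h²+d²) = 3.25/√(3.25²+2.27²) = 0.8198.
For rotational equilibrium, T × 2.27 × 0.8198 = 560.9, so T = 560.9 / 1.861 = 301 N.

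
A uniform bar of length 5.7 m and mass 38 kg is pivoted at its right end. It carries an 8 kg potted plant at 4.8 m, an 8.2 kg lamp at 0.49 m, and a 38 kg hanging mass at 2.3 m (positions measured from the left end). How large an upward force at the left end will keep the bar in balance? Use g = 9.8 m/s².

F ≈ 494 N

Take moments about the right end.
Beam weight: 38 × 9.8 = 372.4 N down at 2.85 m → arm 2.85 m, τ = 372.4 × 2.85 = 1061 N·m counterclockwise.
Potted plant: 8 × 9.8 = 78.4 N down at 4.8 m → arm 0.9 m, τ = 78.4 × 0.9 = 70.56 N·m counterclockwise.
Lamp: 8.2 × 9.8 = 80.36 N down at 0.49 m → arm 5.21 m, τ = 80.36 × 5.21 = 418.7 N·m counterclockwise.
Hanging mass: 38 × 9.8 = 372.4 N down at 2.3 m → arm 3.4 m, τ = 372.4 × 3.4 = 1266 N·m counterclockwise.
Net moment of the loads = 2816 N·m counterclockwise.
The upward force F acts at the left end, arm 5.7 m, giving F × 5.7 clockwise.
Setting net torque to zero: F × 5.7 = 2816 → F = 2816 / 5.7 = 494 N.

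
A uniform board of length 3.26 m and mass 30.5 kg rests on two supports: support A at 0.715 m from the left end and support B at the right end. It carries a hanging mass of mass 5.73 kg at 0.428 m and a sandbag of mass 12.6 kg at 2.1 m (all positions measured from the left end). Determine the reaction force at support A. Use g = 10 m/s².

R_A ≈ 317 N

Sum moments about support B (its reaction then has zero moment arm).
Beam weight: 30.5 × 10 = 305 N down at 1.63 m → arm 1.63 m, τ = 305 × 1.63 = 497.1 N·m counterclockwise.
Hanging mass: 5.73 × 10 = 57.3 N down at 0.428 m → arm 2.832 m, τ = 57.3 × 2.832 = 162.3 N·m counterclockwise.
Sandbag: 12.6 × 10 = 126 N down at 2.1 m → arm 1.16 m, τ = 126 × 1.16 = 146.2 N·m counterclockwise.
Net load moment about support B = 805.6 N·m counterclockwise.
Reaction R at support A is upward at 0.715 m, arm 2.545 m → moment R × 2.545 clockwise.
Balancing moments: R × 2.545 = 805.6, giving R = 317 N.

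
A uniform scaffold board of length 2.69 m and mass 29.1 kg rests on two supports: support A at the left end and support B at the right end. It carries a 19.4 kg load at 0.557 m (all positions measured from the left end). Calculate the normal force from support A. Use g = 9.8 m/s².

About support B:
Beam weight: 29.1 × 9.8 = 285.2 N down at 1.345 m → arm 1.345 m, τ = 285.2 × 1.345 = 383.6 N·m counterclockwise.
Load: 19.4 × 9.8 = 190.1 N down at 0.557 m → arm 2.133 m, τ = 190.1 × 2.133 = 405.5 N·m counterclockwise.
Net load moment about support B = 789.1 N·m counterclockwise.
Reaction R at support A is upward at 0 m, arm 2.69 m → moment R × 2.69 clockwise.
Balancing moments: R × 2.69 = 789.1, giving R = 293 N.

R_A ≈ 293 N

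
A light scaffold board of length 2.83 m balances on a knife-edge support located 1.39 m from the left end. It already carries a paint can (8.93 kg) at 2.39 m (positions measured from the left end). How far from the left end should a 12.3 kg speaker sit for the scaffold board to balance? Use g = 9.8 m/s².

x ≈ 0.664 m from the left end

Taking torques about the knife-edge support (at 1.39 m from the left end):
Paint can: 8.93 × 9.8 = 87.51 N down at 2.39 m → arm 1 m, τ = 87.51 × 1 = 87.51 N·m clockwise.
Net moment of existing loads = 87.51 N·m clockwise.
The speaker weighs 12.3 × 9.8 = 120.5 N and must supply an equal counterclockwise moment, so its lever arm about the knife-edge support is 87.51 / 120.5 = 0.726 m.
That puts it at 1.39 − 0.726 = 0.664 m from the left end.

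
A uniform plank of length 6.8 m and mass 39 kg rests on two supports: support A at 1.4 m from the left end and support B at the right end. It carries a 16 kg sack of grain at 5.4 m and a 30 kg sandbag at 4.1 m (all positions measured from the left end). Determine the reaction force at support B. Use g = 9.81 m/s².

Take moments about support A.
Beam weight: 39 × 9.81 = 382.6 N down at 3.4 m → arm 2 m, τ = 382.6 × 2 = 765.2 N·m clockwise.
Sack of grain: 16 × 9.81 = 157 N down at 5.4 m → arm 4 m, τ = 157 × 4 = 628 N·m clockwise.
Sandbag: 30 × 9.81 = 294.3 N down at 4.1 m → arm 2.7 m, τ = 294.3 × 2.7 = 794.6 N·m clockwise.
Net load moment about support A = 2188 N·m clockwise.
Reaction R at support B is upward at 6.8 m, arm 5.4 m → moment R × 5.4 counterclockwise.
Balancing moments: R × 5.4 = 2188, giving R = 405 N.

R_B ≈ 405 N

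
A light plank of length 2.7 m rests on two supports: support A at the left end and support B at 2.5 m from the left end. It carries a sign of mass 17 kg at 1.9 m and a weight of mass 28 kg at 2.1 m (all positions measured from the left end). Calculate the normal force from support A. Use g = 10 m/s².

About support B:
Sign: 17 × 10 = 170 N down at 1.9 m → arm 0.6 m, τ = 170 × 0.6 = 102 N·m counterclockwise.
Weight: 28 × 10 = 280 N down at 2.1 m → arm 0.4 m, τ = 280 × 0.4 = 112 N·m counterclockwise.
Net load moment about support B = 214 N·m counterclockwise.
Reaction R at support A is upward at 0 m, arm 2.5 m → moment R × 2.5 clockwise.
Balancing moments: R × 2.5 = 214, giving R = 85.6 N.

R_A ≈ 85.6 N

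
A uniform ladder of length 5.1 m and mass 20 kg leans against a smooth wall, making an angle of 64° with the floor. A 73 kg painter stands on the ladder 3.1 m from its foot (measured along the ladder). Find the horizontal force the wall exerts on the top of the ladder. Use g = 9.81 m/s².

N_wall ≈ 260 N

Taking torques about the foot of the ladder:
Ladder weight 20×9.81 = 196.2 N acts at 2.55 m along the ladder; its horizontal arm is 2.55·cos64° = 1.118 m → τ = 219.4 N·m clockwise.
Painter: 73×9.81 = 716.1 N at 3.1 m → arm 1.359 m → τ = 973.2 N·m clockwise.
Wall normal N acts horizontally at the top; its moment arm is the height L sinθ = 5.1·sin64° = 4.584 m, counterclockwise.
Balancing moments: N × 4.584 = 1193, giving N = 260 N.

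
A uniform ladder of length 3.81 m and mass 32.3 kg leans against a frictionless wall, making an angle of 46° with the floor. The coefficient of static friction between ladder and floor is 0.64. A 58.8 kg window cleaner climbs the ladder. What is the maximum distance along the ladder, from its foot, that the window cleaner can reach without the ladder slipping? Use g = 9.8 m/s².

Take moments about the foot of the ladder.
Ladder weight 32.3×9.8 = 316.5 N acts at 1.905 m along the ladder; its horizontal arm is 1.905·cos46° = 1.323 m → τ = 418.7 N·m clockwise.
Window cleaner weight 58.8×9.8 = 576.2 N at distance d → arm d·cos46° → τ = 576.2·d·0.6947 clockwise.
Wall normal N at the top has arm L sinθ = 2.741 m counterclockwise, so Στ = 0 gives N·2.741 = 418.7 + 400.3·d.
ΣFy = 0 ⇒ N_floor = 892.7 N, so the maximum friction is μ_s·N_floor = 0.64×892.7 = 571.3 N. ΣFx = 0 ⇒ N_wall = f, so at the slipping point N = 571.3 N.
Substituting: 571.3×2.741 = 418.7 + 400.3·d ⇒ d = (1566 − 418.7) / 400.3 = 2.87 m.

d ≈ 2.87 m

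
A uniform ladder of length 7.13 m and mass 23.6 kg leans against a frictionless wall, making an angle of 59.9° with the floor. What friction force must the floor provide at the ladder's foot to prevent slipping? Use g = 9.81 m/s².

Taking torques about the foot of the ladder:
Ladder weight 23.6×9.81 = 231.5 N acts at 3.565 m along the ladder; its horizontal arm is 3.565·cos59.9° = 1.788 m → τ = 413.9 N·m clockwise.
Wall normal N acts horizontally at the top; its moment arm is the height L sinθ = 7.13·sin59.9° = 6.169 m, counterclockwise.
Balancing moments: N × 6.169 = 413.9, giving N = 67.1 N.
ΣFx = 0: friction at the foot balances the wall's push, so f = N_wall = 67.1 N.

f ≈ 67.1 N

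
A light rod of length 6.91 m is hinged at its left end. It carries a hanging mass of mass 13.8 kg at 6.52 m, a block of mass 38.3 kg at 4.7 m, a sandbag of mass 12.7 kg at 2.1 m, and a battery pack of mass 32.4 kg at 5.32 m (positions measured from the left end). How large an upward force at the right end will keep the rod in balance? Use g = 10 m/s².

Take moments about the left end.
Hanging mass: 13.8 × 10 = 138 N down at 6.52 m → arm 6.52 m, τ = 138 × 6.52 = 899.8 N·m clockwise.
Block: 38.3 × 10 = 383 N down at 4.7 m → arm 4.7 m, τ = 383 × 4.7 = 1800 N·m clockwise.
Sandbag: 12.7 × 10 = 127 N down at 2.1 m → arm 2.1 m, τ = 127 × 2.1 = 266.7 N·m clockwise.
Battery pack: 32.4 × 10 = 324 N down at 5.32 m → arm 5.32 m, τ = 324 × 5.32 = 1724 N·m clockwise.
Net moment of the loads = 4690 N·m clockwise.
The upward force F acts at the right end, arm 6.91 m, giving F × 6.91 counterclockwise.
Στ = 0 ⇒ F × 6.91 = 4690 ⇒ F = 4690 / 6.91 = 679 N.

F ≈ 679 N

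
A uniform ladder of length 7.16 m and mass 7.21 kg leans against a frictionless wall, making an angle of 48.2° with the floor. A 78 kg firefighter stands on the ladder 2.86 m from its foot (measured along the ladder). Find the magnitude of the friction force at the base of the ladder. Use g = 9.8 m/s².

f ≈ 305 N

Take moments about the foot of the ladder.
Ladder weight 7.21×9.8 = 70.66 N acts at 3.58 m along the ladder; its horizontal arm is 3.58·cos48.2° = 2.386 m → τ = 168.6 N·m clockwise.
Firefighter: 78×9.8 = 764.4 N at 2.86 m → arm 1.906 m → τ = 1457 N·m clockwise.
Wall normal N acts horizontally at the top; its moment arm is the height L sinθ = 7.16·sin48.2° = 5.338 m, counterclockwise.
Balancing moments: N × 5.338 = 1626, giving N = 305 N.
ΣFx = 0: friction at the foot balances the wall's push, so f = N_wall = 305 N.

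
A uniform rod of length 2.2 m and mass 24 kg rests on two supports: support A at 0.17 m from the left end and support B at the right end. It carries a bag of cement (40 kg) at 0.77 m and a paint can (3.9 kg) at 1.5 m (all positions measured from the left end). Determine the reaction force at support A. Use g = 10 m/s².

R_A ≈ 425 N

Sum moments about support B (its reaction then has zero moment arm).
Beam weight: 24 × 10 = 240 N down at 1.1 m → arm 1.1 m, τ = 240 × 1.1 = 264 N·m counterclockwise.
Bag of cement: 40 × 10 = 400 N down at 0.77 m → arm 1.43 m, τ = 400 × 1.43 = 572 N·m counterclockwise.
Paint can: 3.9 × 10 = 39 N down at 1.5 m → arm 0.7 m, τ = 39 × 0.7 = 27.3 N·m counterclockwise.
Net load moment about support B = 863.3 N·m counterclockwise.
Reaction R at support A is upward at 0.17 m, arm 2.03 m → moment R × 2.03 clockwise.
Balancing moments: R × 2.03 = 863.3, giving R = 425 N.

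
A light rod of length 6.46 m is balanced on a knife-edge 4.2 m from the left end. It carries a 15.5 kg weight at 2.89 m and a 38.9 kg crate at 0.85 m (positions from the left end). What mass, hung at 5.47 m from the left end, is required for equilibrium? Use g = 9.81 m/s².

m ≈ 119 kg

Take moments about the knife-edge (at 4.2 m from the left end).
Weight: 15.5 × 9.81 = 152.1 N down at 2.89 m → arm 1.31 m, τ = 152.1 × 1.31 = 199.3 N·m counterclockwise.
Crate: 38.9 × 9.81 = 381.6 N down at 0.85 m → arm 3.35 m, τ = 381.6 × 3.35 = 1278 N·m counterclockwise.
Net moment of known loads = 1477 N·m counterclockwise.
An unknown mass m at 5.47 m has arm 1.27 m; its moment is m·g·1.27 clockwise.
Setting net torque to zero: m × 9.81 × 1.27 = 1477 → m = 1477 / (9.81 × 1.27) = 119 kg.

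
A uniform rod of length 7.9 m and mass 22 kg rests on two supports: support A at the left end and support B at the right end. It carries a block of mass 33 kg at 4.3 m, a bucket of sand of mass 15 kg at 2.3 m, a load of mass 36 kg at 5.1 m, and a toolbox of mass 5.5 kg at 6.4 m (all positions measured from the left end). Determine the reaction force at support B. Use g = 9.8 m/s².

Sum moments about support A (its reaction then has zero moment arm).
Beam weight: 22 × 9.8 = 215.6 N down at 3.95 m → arm 3.95 m, τ = 215.6 × 3.95 = 851.6 N·m clockwise.
Block: 33 × 9.8 = 323.4 N down at 4.3 m → arm 4.3 m, τ = 323.4 × 4.3 = 1391 N·m clockwise.
Bucket of sand: 15 × 9.8 = 147 N down at 2.3 m → arm 2.3 m, τ = 147 × 2.3 = 338.1 N·m clockwise.
Load: 36 × 9.8 = 352.8 N down at 5.1 m → arm 5.1 m, τ = 352.8 × 5.1 = 1799 N·m clockwise.
Toolbox: 5.5 × 9.8 = 53.9 N down at 6.4 m → arm 6.4 m, τ = 53.9 × 6.4 = 345 N·m clockwise.
Net load moment about support A = 4725 N·m clockwise.
Reaction R at support B is upward at 7.9 m, arm 7.9 m → moment R × 7.9 counterclockwise.
Setting net torque to zero: R × 7.9 = 4725 → R = 598 N.

R_B ≈ 598 N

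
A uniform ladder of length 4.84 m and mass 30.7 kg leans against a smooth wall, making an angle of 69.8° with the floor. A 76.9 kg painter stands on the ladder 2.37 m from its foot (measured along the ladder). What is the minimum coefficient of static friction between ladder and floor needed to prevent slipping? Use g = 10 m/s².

μ_min ≈ 0.181

Choose the foot of the ladder as the axis so the floor normal and friction both act there and drop out.
Ladder weight 30.7×10 = 307 N acts at 2.42 m along the ladder; its horizontal arm is 2.42·cos69.8° = 0.8356 m → τ = 256.5 N·m clockwise.
Painter: 76.9×10 = 769 N at 2.37 m → arm 0.8184 m → τ = 629.3 N·m clockwise.
Wall normal N acts horizontally at the top; its moment arm is the height L sinθ = 4.84·sin69.8° = 4.542 m, counterclockwise.
For rotational equilibrium, N × 4.542 = 885.8, so N = 195 N.
ΣFx = 0 ⇒ f = N_wall = 195 N. ΣFy = 0 ⇒ N_floor = 1076 N.
μ_min = f / N_floor = 195 / 1076 = 0.181.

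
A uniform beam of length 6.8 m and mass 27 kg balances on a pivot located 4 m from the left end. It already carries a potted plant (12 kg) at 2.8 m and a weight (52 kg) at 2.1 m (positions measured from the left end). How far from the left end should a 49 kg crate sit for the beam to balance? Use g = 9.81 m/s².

x ≈ 6.64 m from the left end

Take moments about the pivot (at 4 m from the left end).
Beam weight: 27 × 9.81 = 264.9 N down at 3.4 m → arm 0.6 m, τ = 264.9 × 0.6 = 158.9 N·m counterclockwise.
Potted plant: 12 × 9.81 = 117.7 N down at 2.8 m → arm 1.2 m, τ = 117.7 × 1.2 = 141.2 N·m counterclockwise.
Weight: 52 × 9.81 = 510.1 N down at 2.1 m → arm 1.9 m, τ = 510.1 × 1.9 = 969.2 N·m counterclockwise.
Net moment of existing loads = 1269 N·m counterclockwise.
The crate weighs 49 × 9.81 = 480.7 N and must supply an equal clockwise moment, so its lever arm about the pivot is 1269 / 480.7 = 2.64 m.
That puts it at 4 + 2.64 = 6.64 m from the left end.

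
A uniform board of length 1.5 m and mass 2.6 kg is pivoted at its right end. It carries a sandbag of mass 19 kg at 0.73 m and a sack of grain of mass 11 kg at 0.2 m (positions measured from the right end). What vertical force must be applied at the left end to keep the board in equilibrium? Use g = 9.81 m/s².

F ≈ 118 N

Sum moments about the right end (the unknown pivot reaction has zero arm there).
Beam weight: 2.6 × 9.81 = 25.51 N down at 0.75 m → arm 0.75 m, τ = 25.51 × 0.75 = 19.13 N·m counterclockwise.
Sandbag: 19 × 9.81 = 186.4 N down at 0.73 m → arm 0.73 m, τ = 186.4 × 0.73 = 136.1 N·m counterclockwise.
Sack of grain: 11 × 9.81 = 107.9 N down at 0.2 m → arm 0.2 m, τ = 107.9 × 0.2 = 21.58 N·m counterclockwise.
Net moment of the loads = 176.8 N·m counterclockwise.
The upward force F acts at the left end, arm 1.5 m, giving F × 1.5 clockwise.
For rotational equilibrium, F × 1.5 = 176.8, so F = 176.8 / 1.5 = 118 N.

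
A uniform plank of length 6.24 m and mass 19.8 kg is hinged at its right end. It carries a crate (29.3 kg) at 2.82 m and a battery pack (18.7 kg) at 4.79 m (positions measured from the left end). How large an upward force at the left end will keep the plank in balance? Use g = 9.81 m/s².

F ≈ 297 N

Taking torques about the right end:
Beam weight: 19.8 × 9.81 = 194.2 N down at 3.12 m → arm 3.12 m, τ = 194.2 × 3.12 = 605.9 N·m counterclockwise.
Crate: 29.3 × 9.81 = 287.4 N down at 2.82 m → arm 3.42 m, τ = 287.4 × 3.42 = 982.9 N·m counterclockwise.
Battery pack: 18.7 × 9.81 = 183.4 N down at 4.79 m → arm 1.45 m, τ = 183.4 × 1.45 = 265.9 N·m counterclockwise.
Net moment of the loads = 1855 N·m counterclockwise.
The upward force F acts at the left end, arm 6.24 m, giving F × 6.24 clockwise.
Setting net torque to zero: F × 6.24 = 1855 → F = 1855 / 6.24 = 297 N.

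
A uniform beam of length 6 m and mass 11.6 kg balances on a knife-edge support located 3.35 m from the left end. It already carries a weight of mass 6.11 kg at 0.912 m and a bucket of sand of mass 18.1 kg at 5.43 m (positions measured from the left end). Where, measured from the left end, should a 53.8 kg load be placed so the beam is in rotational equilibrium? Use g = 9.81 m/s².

Sum moments about the knife-edge support (at 3.35 m from the left end) (the support reaction has zero arm there).
Beam weight: 11.6 × 9.81 = 113.8 N down at 3 m → arm 0.35 m, τ = 113.8 × 0.35 = 39.83 N·m counterclockwise.
Weight: 6.11 × 9.81 = 59.94 N down at 0.912 m → arm 2.438 m, τ = 59.94 × 2.438 = 146.1 N·m counterclockwise.
Bucket of sand: 18.1 × 9.81 = 177.6 N down at 5.43 m → arm 2.08 m, τ = 177.6 × 2.08 = 369.4 N·m clockwise.
Net moment of existing loads = 183.5 N·m clockwise.
The load weighs 53.8 × 9.81 = 527.8 N and must supply an equal counterclockwise moment, so its lever arm about the knife-edge support is 183.5 / 527.8 = 0.348 m.
That puts it at 3.35 − 0.348 = 3 m from the left end.

x ≈ 3 m from the left end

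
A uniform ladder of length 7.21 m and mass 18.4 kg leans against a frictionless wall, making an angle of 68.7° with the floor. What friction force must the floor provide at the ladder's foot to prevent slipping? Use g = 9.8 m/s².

f ≈ 35.2 N

Taking torques about the foot of the ladder:
Ladder weight 18.4×9.8 = 180.3 N acts at 3.605 m along the ladder; its horizontal arm is 3.605·cos68.7° = 1.31 m → τ = 236.2 N·m clockwise.
Wall normal N acts horizontally at the top; its moment arm is the height L sinθ = 7.21·sin68.7° = 6.717 m, counterclockwise.
Balancing moments: N × 6.717 = 236.2, giving N = 35.2 N.
ΣFx = 0: friction at the foot balances the wall's push, so f = N_wall = 35.2 N.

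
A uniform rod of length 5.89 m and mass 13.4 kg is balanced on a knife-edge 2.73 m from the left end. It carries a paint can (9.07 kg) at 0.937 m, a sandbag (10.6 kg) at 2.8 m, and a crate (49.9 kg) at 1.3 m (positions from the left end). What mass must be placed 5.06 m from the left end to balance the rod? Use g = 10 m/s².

m ≈ 36.1 kg

Taking torques about the knife-edge (at 2.73 m from the left end):
Beam weight: 13.4 × 10 = 134 N down at 2.945 m → arm 0.215 m, τ = 134 × 0.215 = 28.81 N·m clockwise.
Paint can: 9.07 × 10 = 90.7 N down at 0.937 m → arm 1.793 m, τ = 90.7 × 1.793 = 162.6 N·m counterclockwise.
Sandbag: 10.6 × 10 = 106 N down at 2.8 m → arm 0.07 m, τ = 106 × 0.07 = 7.42 N·m clockwise.
Crate: 49.9 × 10 = 499 N down at 1.3 m → arm 1.43 m, τ = 499 × 1.43 = 713.6 N·m counterclockwise.
Net moment of known loads = 840 N·m counterclockwise.
An unknown mass m at 5.06 m has arm 2.33 m; its moment is m·g·2.33 clockwise.
Στ = 0 ⇒ m × 10 × 2.33 = 840 ⇒ m = 840 / (10 × 2.33) = 36.1 kg.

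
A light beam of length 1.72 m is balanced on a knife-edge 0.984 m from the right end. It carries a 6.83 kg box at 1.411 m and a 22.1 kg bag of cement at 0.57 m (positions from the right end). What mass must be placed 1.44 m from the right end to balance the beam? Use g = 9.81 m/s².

About the knife-edge (at 0.984 m from the right end):
Box: 6.83 × 9.81 = 67 N down at 1.411 m → arm 0.427 m, τ = 67 × 0.427 = 28.61 N·m counterclockwise.
Bag of cement: 22.1 × 9.81 = 216.8 N down at 0.57 m → arm 0.414 m, τ = 216.8 × 0.414 = 89.76 N·m clockwise.
Net moment of known loads = 61.15 N·m clockwise.
An unknown mass m at 1.44 m has arm 0.456 m; its moment is m·g·0.456 counterclockwise.
Setting net torque to zero: m × 9.81 × 0.456 = 61.15 → m = 61.15 / (9.81 × 0.456) = 13.7 kg.

m ≈ 13.7 kg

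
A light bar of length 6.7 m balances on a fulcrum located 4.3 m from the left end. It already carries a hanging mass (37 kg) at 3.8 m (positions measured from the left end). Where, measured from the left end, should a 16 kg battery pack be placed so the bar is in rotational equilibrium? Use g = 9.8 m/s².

Taking torques about the fulcrum (at 4.3 m from the left end):
Hanging mass: 37 × 9.8 = 362.6 N down at 3.8 m → arm 0.5 m, τ = 362.6 × 0.5 = 181.3 N·m counterclockwise.
Net moment of existing loads = 181.3 N·m counterclockwise.
The battery pack weighs 16 × 9.8 = 156.8 N and must supply an equal clockwise moment, so its lever arm about the fulcrum is 181.3 / 156.8 = 1.16 m.
That puts it at 4.3 + 1.16 = 5.46 m from the left end.

x ≈ 5.46 m from the left end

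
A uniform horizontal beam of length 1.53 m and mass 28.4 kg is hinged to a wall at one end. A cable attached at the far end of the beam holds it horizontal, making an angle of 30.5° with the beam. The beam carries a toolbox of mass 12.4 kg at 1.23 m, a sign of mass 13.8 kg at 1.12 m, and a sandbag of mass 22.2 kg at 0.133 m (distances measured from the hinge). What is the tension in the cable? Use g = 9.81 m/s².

Taking torques about the hinge:
Beam weight: 28.4 × 9.81 = 278.6 N down at 0.765 m → arm 0.765 m, τ = 278.6 × 0.765 = 213.1 N·m clockwise.
Toolbox: 12.4 × 9.81 = 121.6 N down at 1.23 m → arm 1.23 m, τ = 121.6 × 1.23 = 149.6 N·m clockwise.
Sign: 13.8 × 9.81 = 135.4 N down at 1.12 m → arm 1.12 m, τ = 135.4 × 1.12 = 151.6 N·m clockwise.
Sandbag: 22.2 × 9.81 = 217.8 N down at 0.133 m → arm 0.133 m, τ = 217.8 × 0.133 = 28.97 N·m clockwise.
Total clockwise load moment = 543.3 N·m.
The cable tension T acts at 1.53 m; only its component perpendicular to the beam, T sinθ, produces torque. sin 30.5° = 0.5075.
For rotational equilibrium, T × 1.53 × 0.5075 = 543.3, so T = 543.3 / 0.7765 = 700 N.

T ≈ 700 N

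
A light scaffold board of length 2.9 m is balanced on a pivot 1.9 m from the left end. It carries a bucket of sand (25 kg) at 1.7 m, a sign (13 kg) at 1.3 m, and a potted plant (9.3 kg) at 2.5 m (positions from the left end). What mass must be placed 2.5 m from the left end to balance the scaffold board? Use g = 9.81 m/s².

m ≈ 12 kg

Taking torques about the pivot (at 1.9 m from the left end):
Bucket of sand: 25 × 9.81 = 245.2 N down at 1.7 m → arm 0.2 m, τ = 245.2 × 0.2 = 49.04 N·m counterclockwise.
Sign: 13 × 9.81 = 127.5 N down at 1.3 m → arm 0.6 m, τ = 127.5 × 0.6 = 76.5 N·m counterclockwise.
Potted plant: 9.3 × 9.81 = 91.23 N down at 2.5 m → arm 0.6 m, τ = 91.23 × 0.6 = 54.74 N·m clockwise.
Net moment of known loads = 70.8 N·m counterclockwise.
An unknown mass m at 2.5 m has arm 0.6 m; its moment is m·g·0.6 clockwise.
Στ = 0 ⇒ m × 9.81 × 0.6 = 70.8 ⇒ m = 70.8 / (9.81 × 0.6) = 12 kg.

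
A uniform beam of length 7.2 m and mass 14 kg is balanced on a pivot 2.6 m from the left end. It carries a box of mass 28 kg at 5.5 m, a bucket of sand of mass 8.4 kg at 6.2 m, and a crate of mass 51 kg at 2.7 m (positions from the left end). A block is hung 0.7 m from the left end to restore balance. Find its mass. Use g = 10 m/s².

m ≈ 68.7 kg

About the pivot (at 2.6 m from the left end):
Beam weight: 14 × 10 = 140 N down at 3.6 m → arm 1 m, τ = 140 × 1 = 140 N·m clockwise.
Box: 28 × 10 = 280 N down at 5.5 m → arm 2.9 m, τ = 280 × 2.9 = 812 N·m clockwise.
Bucket of sand: 8.4 × 10 = 84 N down at 6.2 m → arm 3.6 m, τ = 84 × 3.6 = 302.4 N·m clockwise.
Crate: 51 × 10 = 510 N down at 2.7 m → arm 0.1 m, τ = 510 × 0.1 = 51 N·m clockwise.
Net moment of known loads = 1305 N·m clockwise.
An unknown mass m at 0.7 m has arm 1.9 m; its moment is m·g·1.9 counterclockwise.
Setting net torque to zero: m × 10 × 1.9 = 1305 → m = 1305 / (10 × 1.9) = 68.7 kg.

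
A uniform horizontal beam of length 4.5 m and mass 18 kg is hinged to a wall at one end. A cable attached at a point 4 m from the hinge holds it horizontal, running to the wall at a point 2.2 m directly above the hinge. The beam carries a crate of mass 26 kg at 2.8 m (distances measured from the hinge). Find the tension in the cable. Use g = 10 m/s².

Taking torques about the hinge:
Beam weight: 18 × 10 = 180 N down at 2.25 m → arm 2.25 m, τ = 180 × 2.25 = 405 N·m clockwise.
Crate: 26 × 10 = 260 N down at 2.8 m → arm 2.8 m, τ = 260 × 2.8 = 728 N·m clockwise.
Total clockwise load moment = 1133 N·m.
The cable tension T acts at 4 m; only its component perpendicular to the beam, T sinθ, produces torque. sinθ = h/√(h²+d²) = 2.2/√(2.2²+4²) = 0.4819.
Balancing moments: T × 4 × 0.4819 = 1133, giving T = 1133 / 1.928 = 588 N.

T ≈ 588 N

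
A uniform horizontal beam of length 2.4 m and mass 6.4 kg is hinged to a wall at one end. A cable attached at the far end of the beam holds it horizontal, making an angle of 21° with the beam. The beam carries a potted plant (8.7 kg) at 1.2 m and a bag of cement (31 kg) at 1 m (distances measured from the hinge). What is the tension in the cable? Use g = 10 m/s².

Take moments about the hinge.
Beam weight: 6.4 × 10 = 64 N down at 1.2 m → arm 1.2 m, τ = 64 × 1.2 = 76.8 N·m clockwise.
Potted plant: 8.7 × 10 = 87 N down at 1.2 m → arm 1.2 m, τ = 87 × 1.2 = 104.4 N·m clockwise.
Bag of cement: 31 × 10 = 310 N down at 1 m → arm 1 m, τ = 310 × 1 = 310 N·m clockwise.
Total clockwise load moment = 491.2 N·m.
The cable tension T acts at 2.4 m; only its component perpendicular to the beam, T sinθ, produces torque. sin 21° = 0.3584.
Στ = 0 ⇒ T × 2.4 × 0.3584 = 491.2 ⇒ T = 491.2 / 0.8602 = 571 N.

T ≈ 571 N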